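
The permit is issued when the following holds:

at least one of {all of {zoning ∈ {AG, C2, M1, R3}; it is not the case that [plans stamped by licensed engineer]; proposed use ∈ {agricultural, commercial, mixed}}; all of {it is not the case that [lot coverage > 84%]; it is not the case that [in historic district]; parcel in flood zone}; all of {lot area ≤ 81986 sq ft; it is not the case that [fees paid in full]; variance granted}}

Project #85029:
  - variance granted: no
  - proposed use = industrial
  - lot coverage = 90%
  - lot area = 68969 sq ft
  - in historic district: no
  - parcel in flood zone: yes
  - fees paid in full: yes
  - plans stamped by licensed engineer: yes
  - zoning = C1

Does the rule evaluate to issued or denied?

Atomic conditions:
  zoning ∈ {AG, C2, M1, R3}: C1 is not in the set → false
  plans stamped by licensed engineer: yes → true
  proposed use ∈ {agricultural, commercial, mixed}: industrial is not in the set → false
  lot coverage > 84%: 90 > 84 is true
  in historic district: no → false
  parcel in flood zone: yes → true
  lot area ≤ 81986 sq ft: 68969 ≤ 81986 is true
  fees paid in full: yes → true
  variance granted: no → false
Combine:
[1.2] NOT true = false
[1] false AND false AND false = false
[2.1] NOT true = false
[2.2] NOT false = true
[2] false AND true AND true = false
[3.2] NOT true = false
[3] true AND false AND false = false
[root] false OR false OR false = false
Overall: false → denied

Denied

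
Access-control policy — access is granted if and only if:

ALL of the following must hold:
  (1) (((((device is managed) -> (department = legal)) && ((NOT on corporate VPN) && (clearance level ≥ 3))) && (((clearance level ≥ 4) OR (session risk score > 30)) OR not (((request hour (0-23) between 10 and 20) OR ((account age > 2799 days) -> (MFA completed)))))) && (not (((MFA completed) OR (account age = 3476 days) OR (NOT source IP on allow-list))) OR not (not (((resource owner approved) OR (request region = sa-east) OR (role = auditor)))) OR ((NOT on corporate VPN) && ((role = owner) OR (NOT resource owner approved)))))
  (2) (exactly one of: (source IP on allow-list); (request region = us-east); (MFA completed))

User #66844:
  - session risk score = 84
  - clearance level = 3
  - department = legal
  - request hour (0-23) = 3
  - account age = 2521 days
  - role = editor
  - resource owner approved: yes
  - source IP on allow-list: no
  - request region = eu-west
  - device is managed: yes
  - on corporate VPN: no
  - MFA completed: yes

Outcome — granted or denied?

Granted

Atomic conditions:
  device is managed: yes → true
  department = legal: legal == legal is true
  NOT on corporate VPN: no → true
  clearance level ≥ 3: 3 ≥ 3 is true
  clearance level ≥ 4: 3 ≥ 4 is false
  session risk score > 30: 84 > 30 is true
  request hour (0-23) between 10 and 20: 3 in [10, 20] is false
  account age > 2799 days: 2521 > 2799 is false
  MFA completed: yes → true
  account age = 3476 days: 2521 == 3476 is false
  NOT source IP on allow-list: no → true
  resource owner approved: yes → true
  request region = sa-east: eu-west == sa-east is false
  role = auditor: editor == auditor is false
  role = owner: editor == owner is false
  NOT resource owner approved: yes → false
  source IP on allow-list: no → false
  request region = us-east: eu-west == us-east is false
Combine:
[1.1.1.1] true → true = true
[1.1.1.2] true AND true = true
[1.1.1] true AND true = true
[1.1.2.1] false OR true = true
[1.1.2.2.1.2] false → true (antecedent false ⇒ implication holds) = true
[1.1.2.2.1] false OR true = true
[1.1.2.2] NOT true = false
[1.1.2] true OR false = true
[1.1] true AND true = true
[1.2.1.1] true OR false OR true = true
[1.2.1] NOT true = false
[1.2.2.1.1] true OR false OR false = true
[1.2.2.1] NOT true = false
[1.2.2] NOT false = true
[1.2.3.2] false OR false = false
[1.2.3] true AND false = false
[1.2] false OR true OR false = true
[1] true AND true = true
[2] exactly-one(false, false, true) = true
[root] true AND true = true
Overall: true → granted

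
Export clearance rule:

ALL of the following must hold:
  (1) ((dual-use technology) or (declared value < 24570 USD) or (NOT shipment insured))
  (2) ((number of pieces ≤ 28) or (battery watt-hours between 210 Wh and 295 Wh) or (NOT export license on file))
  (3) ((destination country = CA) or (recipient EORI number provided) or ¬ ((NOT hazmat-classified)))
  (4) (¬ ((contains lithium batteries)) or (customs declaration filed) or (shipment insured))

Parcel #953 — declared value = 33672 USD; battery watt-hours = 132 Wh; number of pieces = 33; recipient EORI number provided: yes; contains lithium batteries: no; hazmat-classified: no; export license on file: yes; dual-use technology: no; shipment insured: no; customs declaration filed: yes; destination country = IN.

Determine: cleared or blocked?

Atomic conditions:
  dual-use technology: no → false
  declared value < 24570 USD: 33672 < 24570 is false
  NOT shipment insured: no → true
  number of pieces ≤ 28: 33 ≤ 28 is false
  battery watt-hours between 210 Wh and 295 Wh: 132 in [210, 295] is false
  NOT export license on file: yes → false
  destination country = CA: IN == CA is false
  recipient EORI number provided: yes → true
  NOT hazmat-classified: no → true
  contains lithium batteries: no → false
  customs declaration filed: yes → true
  shipment insured: no → false
Combine:
[1] false OR false OR true = true
[2] false OR false OR false = false
[3.3] NOT true = false
[3] false OR true OR false = true
[4.1] NOT false = true
[4] true OR true OR false = true
[root] true AND false AND true AND true = false
Overall: false → blocked

Blocked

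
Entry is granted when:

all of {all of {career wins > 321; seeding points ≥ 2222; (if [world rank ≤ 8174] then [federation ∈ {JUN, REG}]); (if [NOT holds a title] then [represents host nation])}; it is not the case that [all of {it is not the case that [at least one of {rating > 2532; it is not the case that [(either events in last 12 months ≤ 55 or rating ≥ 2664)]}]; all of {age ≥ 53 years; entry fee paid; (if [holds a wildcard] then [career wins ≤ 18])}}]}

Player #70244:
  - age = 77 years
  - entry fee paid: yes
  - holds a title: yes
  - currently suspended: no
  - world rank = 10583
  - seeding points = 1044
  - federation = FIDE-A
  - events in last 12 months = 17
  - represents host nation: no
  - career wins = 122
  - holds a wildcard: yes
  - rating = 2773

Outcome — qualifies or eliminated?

Eliminated

Atomic conditions:
  career wins > 321: 122 > 321 is false
  seeding points ≥ 2222: 1044 ≥ 2222 is false
  world rank ≤ 8174: 10583 ≤ 8174 is false
  federation ∈ {JUN, REG}: FIDE-A is not in the set → false
  NOT holds a title: yes → false
  represents host nation: no → false
  rating > 2532: 2773 > 2532 is true
  events in last 12 months ≤ 55: 17 ≤ 55 is true
  rating ≥ 2664: 2773 ≥ 2664 is true
  age ≥ 53 years: 77 ≥ 53 is true
  entry fee paid: yes → true
  holds a wildcard: yes → true
  career wins ≤ 18: 122 ≤ 18 is false
Combine:
[1.3] false → false (antecedent false ⇒ implication holds) = true
[1.4] false → false (antecedent false ⇒ implication holds) = true
[1] false AND false AND true AND true = false
[2.1.1.1.2.1] true OR true = true
[2.1.1.1.2] NOT true = false
[2.1.1.1] true OR false = true
[2.1.1] NOT true = false
[2.1.2.3] true → false = false
[2.1.2] true AND true AND false = false
[2.1] false AND false = false
[2] NOT false = true
[root] false AND true = false
Overall: false → eliminated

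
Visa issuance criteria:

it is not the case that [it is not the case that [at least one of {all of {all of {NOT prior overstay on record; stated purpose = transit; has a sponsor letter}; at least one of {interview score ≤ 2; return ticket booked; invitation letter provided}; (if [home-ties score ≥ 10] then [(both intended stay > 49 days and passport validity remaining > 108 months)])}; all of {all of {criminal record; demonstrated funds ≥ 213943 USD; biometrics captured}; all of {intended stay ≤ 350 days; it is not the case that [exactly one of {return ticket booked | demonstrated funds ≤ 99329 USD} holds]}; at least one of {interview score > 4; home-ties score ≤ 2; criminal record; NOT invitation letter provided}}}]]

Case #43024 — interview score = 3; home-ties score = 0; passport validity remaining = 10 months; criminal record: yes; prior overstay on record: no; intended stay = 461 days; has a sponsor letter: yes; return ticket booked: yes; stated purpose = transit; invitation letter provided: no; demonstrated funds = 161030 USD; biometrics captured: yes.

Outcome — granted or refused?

Atomic conditions:
  NOT prior overstay on record: no → true
  stated purpose = transit: transit == transit is true
  has a sponsor letter: yes → true
  interview score ≤ 2: 3 ≤ 2 is false
  return ticket booked: yes → true
  invitation letter provided: no → false
  home-ties score ≥ 10: 0 ≥ 10 is false
  intended stay > 49 days: 461 > 49 is true
  passport validity remaining > 108 months: 10 > 108 is false
  criminal record: yes → true
  demonstrated funds ≥ 213943 USD: 161030 ≥ 213943 is false
  biometrics captured: yes → true
  intended stay ≤ 350 days: 461 ≤ 350 is false
  demonstrated funds ≤ 99329 USD: 161030 ≤ 99329 is false
  interview score > 4: 3 > 4 is false
  home-ties score ≤ 2: 0 ≤ 2 is true
  NOT invitation letter provided: no → true
Combine:
[1.1.1.1] true AND true AND true = true
[1.1.1.2] false OR true OR false = true
[1.1.1.3.2] true AND false = false
[1.1.1.3] false → false (antecedent false ⇒ implication holds) = true
[1.1.1] true AND true AND true = true
[1.1.2.1] true AND false AND true = false
[1.1.2.2.2.1] exactly-one(true, false) = true
[1.1.2.2.2] NOT true = false
[1.1.2.2] false AND false = false
[1.1.2.3] false OR true OR true OR true = true
[1.1.2] false AND false AND true = false
[1.1] true OR false = true
[1] NOT true = false
[root] NOT false = true
Overall: true → granted

Granted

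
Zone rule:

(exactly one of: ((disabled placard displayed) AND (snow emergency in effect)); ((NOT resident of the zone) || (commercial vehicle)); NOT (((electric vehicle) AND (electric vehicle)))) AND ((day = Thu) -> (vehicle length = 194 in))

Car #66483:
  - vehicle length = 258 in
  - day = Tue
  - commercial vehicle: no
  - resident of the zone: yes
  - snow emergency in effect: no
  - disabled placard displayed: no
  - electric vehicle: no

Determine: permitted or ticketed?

Atomic conditions:
  disabled placard displayed: no → false
  snow emergency in effect: no → false
  NOT resident of the zone: yes → false
  commercial vehicle: no → false
  electric vehicle: no → false
  day = Thu: Tue == Thu is false
  vehicle length = 194 in: 258 == 194 is false
Combine:
[1.1] false AND false = false
[1.2] false OR false = false
[1.3.1] false AND false = false
[1.3] NOT false = true
[1] exactly-one(false, false, true) = true
[2] false → false (antecedent false ⇒ implication holds) = true
[root] true AND true = true
Overall: true → permitted

Permitted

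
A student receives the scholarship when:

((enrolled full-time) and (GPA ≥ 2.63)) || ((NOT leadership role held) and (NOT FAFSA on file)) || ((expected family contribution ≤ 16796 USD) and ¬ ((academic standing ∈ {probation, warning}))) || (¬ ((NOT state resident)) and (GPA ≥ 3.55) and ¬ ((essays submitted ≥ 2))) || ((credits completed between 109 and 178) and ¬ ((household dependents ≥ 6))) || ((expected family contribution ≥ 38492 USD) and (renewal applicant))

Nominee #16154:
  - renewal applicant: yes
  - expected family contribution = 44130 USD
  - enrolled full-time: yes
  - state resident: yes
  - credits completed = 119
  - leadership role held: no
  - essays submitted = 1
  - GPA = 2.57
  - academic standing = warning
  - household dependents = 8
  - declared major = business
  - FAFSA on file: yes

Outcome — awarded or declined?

Atomic conditions:
  enrolled full-time: yes → true
  GPA ≥ 2.63: 2.57 ≥ 2.63 is false
  NOT leadership role held: no → true
  NOT FAFSA on file: yes → false
  expected family contribution ≤ 16796 USD: 44130 ≤ 16796 is false
  academic standing ∈ {probation, warning}: warning is in the set → true
  NOT state resident: yes → false
  GPA ≥ 3.55: 2.57 ≥ 3.55 is false
  essays submitted ≥ 2: 1 ≥ 2 is false
  credits completed between 109 and 178: 119 in [109, 178] is true
  household dependents ≥ 6: 8 ≥ 6 is true
  expected family contribution ≥ 38492 USD: 44130 ≥ 38492 is true
  renewal applicant: yes → true
Combine:
[1] true AND false = false
[2] true AND false = false
[3.2] NOT true = false
[3] false AND false = false
[4.1] NOT false = true
[4.3] NOT false = true
[4] true AND false AND true = false
[5.2] NOT true = false
[5] true AND false = false
[6] true AND true = true
[root] false OR false OR false OR false OR false OR true = true
Overall: true → awarded

Awarded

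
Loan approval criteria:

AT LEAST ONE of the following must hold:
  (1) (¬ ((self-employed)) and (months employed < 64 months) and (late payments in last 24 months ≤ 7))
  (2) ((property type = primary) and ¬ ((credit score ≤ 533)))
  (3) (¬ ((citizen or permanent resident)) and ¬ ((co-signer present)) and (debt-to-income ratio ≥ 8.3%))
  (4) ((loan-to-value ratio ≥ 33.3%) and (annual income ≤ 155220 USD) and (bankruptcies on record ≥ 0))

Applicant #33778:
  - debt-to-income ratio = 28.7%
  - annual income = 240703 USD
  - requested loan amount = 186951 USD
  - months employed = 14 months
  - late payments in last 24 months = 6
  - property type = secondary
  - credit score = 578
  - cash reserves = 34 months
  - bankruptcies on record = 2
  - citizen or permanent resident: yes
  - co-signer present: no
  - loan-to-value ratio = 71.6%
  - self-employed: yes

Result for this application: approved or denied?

Atomic conditions:
  self-employed: yes → true
  months employed < 64 months: 14 < 64 is true
  late payments in last 24 months ≤ 7: 6 ≤ 7 is true
  property type = primary: secondary == primary is false
  credit score ≤ 533: 578 ≤ 533 is false
  citizen or permanent resident: yes → true
  co-signer present: no → false
  debt-to-income ratio ≥ 8.3%: 28.7 ≥ 8.3 is true
  loan-to-value ratio ≥ 33.3%: 71.6 ≥ 33.3 is true
  annual income ≤ 155220 USD: 240703 ≤ 155220 is false
  bankruptcies on record ≥ 0: 2 ≥ 0 is true
Combine:
[1.1] NOT true = false
[1] false AND true AND true = false
[2.2] NOT false = true
[2] false AND true = false
[3.1] NOT true = false
[3.2] NOT false = true
[3] false AND true AND true = false
[4] true AND false AND true = false
[root] false OR false OR false OR false = false
Overall: false → denied

Denied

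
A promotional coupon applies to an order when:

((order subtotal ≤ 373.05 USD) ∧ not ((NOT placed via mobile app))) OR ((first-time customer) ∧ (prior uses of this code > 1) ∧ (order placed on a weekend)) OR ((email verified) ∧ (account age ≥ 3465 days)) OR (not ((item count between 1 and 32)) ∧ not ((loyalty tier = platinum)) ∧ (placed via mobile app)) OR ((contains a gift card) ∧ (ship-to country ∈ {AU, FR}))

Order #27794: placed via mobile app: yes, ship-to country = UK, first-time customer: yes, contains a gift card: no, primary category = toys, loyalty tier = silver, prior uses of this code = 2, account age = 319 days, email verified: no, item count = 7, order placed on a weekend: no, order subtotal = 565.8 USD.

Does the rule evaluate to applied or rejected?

Rejected

Atomic conditions:
  order subtotal ≤ 373.05 USD: 565.8 ≤ 373.05 is false
  NOT placed via mobile app: yes → false
  first-time customer: yes → true
  prior uses of this code > 1: 2 > 1 is true
  order placed on a weekend: no → false
  email verified: no → false
  account age ≥ 3465 days: 319 ≥ 3465 is false
  item count between 1 and 32: 7 in [1, 32] is true
  loyalty tier = platinum: silver == platinum is false
  placed via mobile app: yes → true
  contains a gift card: no → false
  ship-to country ∈ {AU, FR}: UK is not in the set → false
Combine:
[1.2] NOT false = true
[1] false AND true = false
[2] true AND true AND false = false
[3] false AND false = false
[4.1] NOT true = false
[4.2] NOT false = true
[4] false AND true AND true = false
[5] false AND false = false
[root] false OR false OR false OR false OR false = false
Overall: false → rejected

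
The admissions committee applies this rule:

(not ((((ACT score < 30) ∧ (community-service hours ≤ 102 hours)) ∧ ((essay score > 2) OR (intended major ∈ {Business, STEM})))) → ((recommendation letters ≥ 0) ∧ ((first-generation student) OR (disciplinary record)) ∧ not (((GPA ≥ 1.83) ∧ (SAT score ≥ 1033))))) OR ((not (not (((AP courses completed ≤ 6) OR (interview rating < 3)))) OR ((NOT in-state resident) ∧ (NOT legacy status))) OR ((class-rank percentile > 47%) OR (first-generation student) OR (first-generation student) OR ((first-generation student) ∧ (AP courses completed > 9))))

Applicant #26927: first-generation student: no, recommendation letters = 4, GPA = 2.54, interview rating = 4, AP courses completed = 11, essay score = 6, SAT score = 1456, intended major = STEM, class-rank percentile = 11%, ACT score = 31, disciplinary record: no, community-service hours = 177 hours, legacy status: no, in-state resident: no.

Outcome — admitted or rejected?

Atomic conditions:
  ACT score < 30: 31 < 30 is false
  community-service hours ≤ 102 hours: 177 ≤ 102 is false
  essay score > 2: 6 > 2 is true
  intended major ∈ {Business, STEM}: STEM is in the set → true
  recommendation letters ≥ 0: 4 ≥ 0 is true
  first-generation student: no → false
  disciplinary record: no → false
  GPA ≥ 1.83: 2.54 ≥ 1.83 is true
  SAT score ≥ 1033: 1456 ≥ 1033 is true
  AP courses completed ≤ 6: 11 ≤ 6 is false
  interview rating < 3: 4 < 3 is false
  NOT in-state resident: no → true
  NOT legacy status: no → true
  class-rank percentile > 47%: 11 > 47 is false
  AP courses completed > 9: 11 > 9 is true
Combine:
[1.1.1.1] false AND false = false
[1.1.1.2] true OR true = true
[1.1.1] false AND true = false
[1.1] NOT false = true
[1.2.2] false OR false = false
[1.2.3.1] true AND true = true
[1.2.3] NOT true = false
[1.2] true AND false AND false = false
[1] true → false = false
[2.1.1.1.1] false OR false = false
[2.1.1.1] NOT false = true
[2.1.1] NOT true = false
[2.1.2] true AND true = true
[2.1] false OR true = true
[2.2.4] false AND true = false
[2.2] false OR false OR false OR false = false
[2] true OR false = true
[root] false OR true = true
Overall: true → admitted

Admitted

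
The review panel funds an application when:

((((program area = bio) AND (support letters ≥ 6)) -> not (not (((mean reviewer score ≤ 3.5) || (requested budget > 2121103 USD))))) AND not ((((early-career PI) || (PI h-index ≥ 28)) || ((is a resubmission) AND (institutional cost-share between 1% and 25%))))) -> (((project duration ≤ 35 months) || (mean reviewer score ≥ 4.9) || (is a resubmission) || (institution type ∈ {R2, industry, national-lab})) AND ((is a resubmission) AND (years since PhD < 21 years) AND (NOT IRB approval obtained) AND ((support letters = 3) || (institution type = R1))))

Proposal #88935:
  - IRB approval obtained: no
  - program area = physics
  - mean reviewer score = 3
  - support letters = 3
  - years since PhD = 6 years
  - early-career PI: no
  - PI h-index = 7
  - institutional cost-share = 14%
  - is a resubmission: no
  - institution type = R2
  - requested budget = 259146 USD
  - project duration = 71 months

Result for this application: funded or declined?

Declined

Atomic conditions:
  program area = bio: physics == bio is false
  support letters ≥ 6: 3 ≥ 6 is false
  mean reviewer score ≤ 3.5: 3 ≤ 3.5 is true
  requested budget > 2121103 USD: 259146 > 2121103 is false
  early-career PI: no → false
  PI h-index ≥ 28: 7 ≥ 28 is false
  is a resubmission: no → false
  institutional cost-share between 1% and 25%: 14 in [1, 25] is true
  project duration ≤ 35 months: 71 ≤ 35 is false
  mean reviewer score ≥ 4.9: 3 ≥ 4.9 is false
  institution type ∈ {R2, industry, national-lab}: R2 is in the set → true
  years since PhD < 21 years: 6 < 21 is true
  NOT IRB approval obtained: no → true
  support letters = 3: 3 == 3 is true
  institution type = R1: R2 == R1 is false
Combine:
[1.1.1] false AND false = false
[1.1.2.1.1] true OR false = true
[1.1.2.1] NOT true = false
[1.1.2] NOT false = true
[1.1] false → true (antecedent false ⇒ implication holds) = true
[1.2.1.1] false OR false = false
[1.2.1.2] false AND true = false
[1.2.1] false OR false = false
[1.2] NOT false = true
[1] true AND true = true
[2.1] false OR false OR false OR true = true
[2.2.4] true OR false = true
[2.2] false AND true AND true AND true = false
[2] true AND false = false
[root] true → false = false
Overall: false → declined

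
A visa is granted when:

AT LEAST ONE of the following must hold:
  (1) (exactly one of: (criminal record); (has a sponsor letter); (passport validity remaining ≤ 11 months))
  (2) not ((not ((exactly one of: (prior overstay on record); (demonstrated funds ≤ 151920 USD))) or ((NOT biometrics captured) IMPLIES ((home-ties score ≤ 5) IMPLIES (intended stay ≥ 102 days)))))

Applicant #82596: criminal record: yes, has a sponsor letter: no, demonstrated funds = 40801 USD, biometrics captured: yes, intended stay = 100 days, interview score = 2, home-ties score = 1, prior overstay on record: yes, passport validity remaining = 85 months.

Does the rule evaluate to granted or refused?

Atomic conditions:
  criminal record: yes → true
  has a sponsor letter: no → false
  passport validity remaining ≤ 11 months: 85 ≤ 11 is false
  prior overstay on record: yes → true
  demonstrated funds ≤ 151920 USD: 40801 ≤ 151920 is true
  NOT biometrics captured: yes → false
  home-ties score ≤ 5: 1 ≤ 5 is true
  intended stay ≥ 102 days: 100 ≥ 102 is false
Combine:
[1] exactly-one(true, false, false) = true
[2.1.1.1] exactly-one(true, true) = false
[2.1.1] NOT false = true
[2.1.2.2] true → false = false
[2.1.2] false → false (antecedent false ⇒ implication holds) = true
[2.1] true OR true = true
[2] NOT true = false
[root] true OR false = true
Overall: true → granted

Granted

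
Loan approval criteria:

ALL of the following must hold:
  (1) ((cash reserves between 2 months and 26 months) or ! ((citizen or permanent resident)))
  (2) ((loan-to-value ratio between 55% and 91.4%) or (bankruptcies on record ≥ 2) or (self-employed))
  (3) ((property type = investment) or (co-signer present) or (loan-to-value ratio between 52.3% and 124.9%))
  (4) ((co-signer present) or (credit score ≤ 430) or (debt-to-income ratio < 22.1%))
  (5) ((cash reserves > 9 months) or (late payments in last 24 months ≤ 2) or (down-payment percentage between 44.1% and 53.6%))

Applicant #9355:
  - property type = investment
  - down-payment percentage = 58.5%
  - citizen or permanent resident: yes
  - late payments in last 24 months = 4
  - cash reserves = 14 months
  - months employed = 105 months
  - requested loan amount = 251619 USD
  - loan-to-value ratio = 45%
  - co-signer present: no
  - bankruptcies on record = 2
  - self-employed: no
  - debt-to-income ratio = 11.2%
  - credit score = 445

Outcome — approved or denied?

Approved

Atomic conditions:
  cash reserves between 2 months and 26 months: 14 in [2, 26] is true
  citizen or permanent resident: yes → true
  loan-to-value ratio between 55% and 91.4%: 45 in [55, 91.4] is false
  bankruptcies on record ≥ 2: 2 ≥ 2 is true
  self-employed: no → false
  property type = investment: investment == investment is true
  co-signer present: no → false
  loan-to-value ratio between 52.3% and 124.9%: 45 in [52.3, 124.9] is false
  credit score ≤ 430: 445 ≤ 430 is false
  debt-to-income ratio < 22.1%: 11.2 < 22.1 is true
  cash reserves > 9 months: 14 > 9 is true
  late payments in last 24 months ≤ 2: 4 ≤ 2 is false
  down-payment percentage between 44.1% and 53.6%: 58.5 in [44.1, 53.6] is false
Combine:
[1.2] NOT true = false
[1] true OR false = true
[2] false OR true OR false = true
[3] true OR false OR false = true
[4] false OR false OR true = true
[5] true OR false OR false = true
[root] true AND true AND true AND true AND true = true
Overall: true → approved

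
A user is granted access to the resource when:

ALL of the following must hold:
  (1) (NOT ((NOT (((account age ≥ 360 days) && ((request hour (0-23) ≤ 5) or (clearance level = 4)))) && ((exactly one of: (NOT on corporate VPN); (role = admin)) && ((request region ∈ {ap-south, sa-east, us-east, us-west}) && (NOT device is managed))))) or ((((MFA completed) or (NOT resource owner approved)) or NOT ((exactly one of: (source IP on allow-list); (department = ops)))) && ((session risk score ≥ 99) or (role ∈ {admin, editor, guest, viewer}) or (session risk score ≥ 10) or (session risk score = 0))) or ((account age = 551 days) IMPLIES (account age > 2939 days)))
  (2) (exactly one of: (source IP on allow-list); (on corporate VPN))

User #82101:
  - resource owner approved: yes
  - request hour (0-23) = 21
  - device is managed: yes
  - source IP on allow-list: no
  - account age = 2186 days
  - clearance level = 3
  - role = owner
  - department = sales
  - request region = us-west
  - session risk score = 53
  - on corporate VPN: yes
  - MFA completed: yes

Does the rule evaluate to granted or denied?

Atomic conditions:
  account age ≥ 360 days: 2186 ≥ 360 is true
  request hour (0-23) ≤ 5: 21 ≤ 5 is false
  clearance level = 4: 3 == 4 is false
  NOT on corporate VPN: yes → false
  role = admin: owner == admin is false
  request region ∈ {ap-south, sa-east, us-east, us-west}: us-west is in the set → true
  NOT device is managed: yes → false
  MFA completed: yes → true
  NOT resource owner approved: yes → false
  source IP on allow-list: no → false
  department = ops: sales == ops is false
  session risk score ≥ 99: 53 ≥ 99 is false
  role ∈ {admin, editor, guest, viewer}: owner is not in the set → false
  session risk score ≥ 10: 53 ≥ 10 is true
  session risk score = 0: 53 == 0 is false
  account age = 551 days: 2186 == 551 is false
  account age > 2939 days: 2186 > 2939 is false
  on corporate VPN: yes → true
Combine:
[1.1.1.1.1.2] false OR false = false
[1.1.1.1.1] true AND false = false
[1.1.1.1] NOT false = true
[1.1.1.2.1] exactly-one(false, false) = false
[1.1.1.2.2] true AND false = false
[1.1.1.2] false AND false = false
[1.1.1] true AND false = false
[1.1] NOT false = true
[1.2.1.1] true OR false = true
[1.2.1.2.1] exactly-one(false, false) = false
[1.2.1.2] NOT false = true
[1.2.1] true OR true = true
[1.2.2] false OR false OR true OR false = true
[1.2] true AND true = true
[1.3] false → false (antecedent false ⇒ implication holds) = true
[1] true OR true OR true = true
[2] exactly-one(false, true) = true
[root] true AND true = true
Overall: true → granted

Granted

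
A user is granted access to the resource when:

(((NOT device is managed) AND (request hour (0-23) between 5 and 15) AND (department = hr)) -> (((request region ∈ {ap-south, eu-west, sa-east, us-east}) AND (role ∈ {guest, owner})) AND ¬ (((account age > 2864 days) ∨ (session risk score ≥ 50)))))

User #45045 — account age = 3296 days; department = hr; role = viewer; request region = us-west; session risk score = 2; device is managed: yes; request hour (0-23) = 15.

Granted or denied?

Granted

Atomic conditions:
  NOT device is managed: yes → false
  request hour (0-23) between 5 and 15: 15 in [5, 15] is true
  department = hr: hr == hr is true
  request region ∈ {ap-south, eu-west, sa-east, us-east}: us-west is not in the set → false
  role ∈ {guest, owner}: viewer is not in the set → false
  account age > 2864 days: 3296 > 2864 is true
  session risk score ≥ 50: 2 ≥ 50 is false
Combine:
[1] false AND true AND true = false
[2.1] false AND false = false
[2.2.1] true OR false = true
[2.2] NOT true = false
[2] false AND false = false
[root] false → false (antecedent false ⇒ implication holds) = true
Overall: true → granted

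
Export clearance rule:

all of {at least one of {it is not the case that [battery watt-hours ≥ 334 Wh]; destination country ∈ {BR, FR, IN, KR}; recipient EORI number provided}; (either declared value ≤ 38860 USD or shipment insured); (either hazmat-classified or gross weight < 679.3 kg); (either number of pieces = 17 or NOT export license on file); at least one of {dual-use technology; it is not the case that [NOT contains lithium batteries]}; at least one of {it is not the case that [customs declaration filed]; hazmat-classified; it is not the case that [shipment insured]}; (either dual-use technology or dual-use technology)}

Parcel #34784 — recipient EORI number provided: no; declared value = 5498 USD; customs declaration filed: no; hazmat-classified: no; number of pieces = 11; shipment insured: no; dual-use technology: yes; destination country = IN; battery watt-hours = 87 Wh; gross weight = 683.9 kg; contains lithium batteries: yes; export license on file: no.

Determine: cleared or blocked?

Atomic conditions:
  battery watt-hours ≥ 334 Wh: 87 ≥ 334 is false
  destination country ∈ {BR, FR, IN, KR}: IN is in the set → true
  recipient EORI number provided: no → false
  declared value ≤ 38860 USD: 5498 ≤ 38860 is true
  shipment insured: no → false
  hazmat-classified: no → false
  gross weight < 679.3 kg: 683.9 < 679.3 is false
  number of pieces = 17: 11 == 17 is false
  NOT export license on file: no → true
  dual-use technology: yes → true
  NOT contains lithium batteries: yes → false
  customs declaration filed: no → false
Combine:
[1.1] NOT false = true
[1] true OR true OR false = true
[2] true OR false = true
[3] false OR false = false
[4] false OR true = true
[5.2] NOT false = true
[5] true OR true = true
[6.1] NOT false = true
[6.3] NOT false = true
[6] true OR false OR true = true
[7] true OR true = true
[root] true AND true AND false AND true AND true AND true AND true = false
Overall: false → blocked

Blocked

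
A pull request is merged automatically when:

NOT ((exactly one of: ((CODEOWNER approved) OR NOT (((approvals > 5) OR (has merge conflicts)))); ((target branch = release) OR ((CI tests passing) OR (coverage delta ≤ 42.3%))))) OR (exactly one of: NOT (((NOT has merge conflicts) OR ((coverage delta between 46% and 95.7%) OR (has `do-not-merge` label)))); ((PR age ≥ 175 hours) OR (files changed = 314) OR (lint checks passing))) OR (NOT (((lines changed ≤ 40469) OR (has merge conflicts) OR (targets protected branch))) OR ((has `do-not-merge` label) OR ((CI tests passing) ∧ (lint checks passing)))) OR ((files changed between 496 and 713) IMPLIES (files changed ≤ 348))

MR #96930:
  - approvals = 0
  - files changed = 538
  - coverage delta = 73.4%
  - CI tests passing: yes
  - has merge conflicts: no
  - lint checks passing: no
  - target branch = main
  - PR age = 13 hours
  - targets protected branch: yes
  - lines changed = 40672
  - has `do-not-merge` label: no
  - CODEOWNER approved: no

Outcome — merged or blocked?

Merged

Atomic conditions:
  CODEOWNER approved: no → false
  approvals > 5: 0 > 5 is false
  has merge conflicts: no → false
  target branch = release: main == release is false
  CI tests passing: yes → true
  coverage delta ≤ 42.3%: 73.4 ≤ 42.3 is false
  NOT has merge conflicts: no → true
  coverage delta between 46% and 95.7%: 73.4 in [46, 95.7] is true
  has `do-not-merge` label: no → false
  PR age ≥ 175 hours: 13 ≥ 175 is false
  files changed = 314: 538 == 314 is false
  lint checks passing: no → false
  lines changed ≤ 40469: 40672 ≤ 40469 is false
  targets protected branch: yes → true
  files changed between 496 and 713: 538 in [496, 713] is true
  files changed ≤ 348: 538 ≤ 348 is false
Combine:
[1.1.1.2.1] false OR false = false
[1.1.1.2] NOT false = true
[1.1.1] false OR true = true
[1.1.2.2] true OR false = true
[1.1.2] false OR true = true
[1.1] exactly-one(true, true) = false
[1] NOT false = true
[2.1.1.2] true OR false = true
[2.1.1] true OR true = true
[2.1] NOT true = false
[2.2] false OR false OR false = false
[2] exactly-one(false, false) = false
[3.1.1] false OR false OR true = true
[3.1] NOT true = false
[3.2.2] true AND false = false
[3.2] false OR false = false
[3] false OR false = false
[4] true → false = false
[root] true OR false OR false OR false = true
Overall: true → merged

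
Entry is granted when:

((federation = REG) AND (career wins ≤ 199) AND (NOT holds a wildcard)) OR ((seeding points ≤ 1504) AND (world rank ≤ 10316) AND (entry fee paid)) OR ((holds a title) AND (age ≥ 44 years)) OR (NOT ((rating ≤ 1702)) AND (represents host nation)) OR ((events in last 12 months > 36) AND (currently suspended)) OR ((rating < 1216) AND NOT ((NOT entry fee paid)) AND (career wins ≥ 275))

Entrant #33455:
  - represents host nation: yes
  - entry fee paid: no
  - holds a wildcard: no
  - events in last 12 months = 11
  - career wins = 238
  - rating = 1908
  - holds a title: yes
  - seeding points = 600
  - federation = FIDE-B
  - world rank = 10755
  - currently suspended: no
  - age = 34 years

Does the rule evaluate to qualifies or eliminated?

Qualifies

Atomic conditions:
  federation = REG: FIDE-B == REG is false
  career wins ≤ 199: 238 ≤ 199 is false
  NOT holds a wildcard: no → true
  seeding points ≤ 1504: 600 ≤ 1504 is true
  world rank ≤ 10316: 10755 ≤ 10316 is false
  entry fee paid: no → false
  holds a title: yes → true
  age ≥ 44 years: 34 ≥ 44 is false
  rating ≤ 1702: 1908 ≤ 1702 is false
  represents host nation: yes → true
  events in last 12 months > 36: 11 > 36 is false
  currently suspended: no → false
  rating < 1216: 1908 < 1216 is false
  NOT entry fee paid: no → true
  career wins ≥ 275: 238 ≥ 275 is false
Combine:
[1] false AND false AND true = false
[2] true AND false AND false = false
[3] true AND false = false
[4.1] NOT false = true
[4] true AND true = true
[5] false AND false = false
[6.2] NOT true = false
[6] false AND false AND false = false
[root] false OR false OR false OR true OR false OR false = true
Overall: true → qualifies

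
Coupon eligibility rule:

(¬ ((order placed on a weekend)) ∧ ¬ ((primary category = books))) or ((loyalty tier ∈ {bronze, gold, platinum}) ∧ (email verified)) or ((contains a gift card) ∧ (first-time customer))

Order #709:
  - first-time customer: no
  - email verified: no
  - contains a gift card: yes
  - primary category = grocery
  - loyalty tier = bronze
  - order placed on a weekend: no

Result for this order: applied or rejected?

Atomic conditions:
  order placed on a weekend: no → false
  primary category = books: grocery == books is false
  loyalty tier ∈ {bronze, gold, platinum}: bronze is in the set → true
  email verified: no → false
  contains a gift card: yes → true
  first-time customer: no → false
Combine:
[1.1] NOT false = true
[1.2] NOT false = true
[1] true AND true = true
[2] true AND false = false
[3] true AND false = false
[root] true OR false OR false = true
Overall: true → applied

Applied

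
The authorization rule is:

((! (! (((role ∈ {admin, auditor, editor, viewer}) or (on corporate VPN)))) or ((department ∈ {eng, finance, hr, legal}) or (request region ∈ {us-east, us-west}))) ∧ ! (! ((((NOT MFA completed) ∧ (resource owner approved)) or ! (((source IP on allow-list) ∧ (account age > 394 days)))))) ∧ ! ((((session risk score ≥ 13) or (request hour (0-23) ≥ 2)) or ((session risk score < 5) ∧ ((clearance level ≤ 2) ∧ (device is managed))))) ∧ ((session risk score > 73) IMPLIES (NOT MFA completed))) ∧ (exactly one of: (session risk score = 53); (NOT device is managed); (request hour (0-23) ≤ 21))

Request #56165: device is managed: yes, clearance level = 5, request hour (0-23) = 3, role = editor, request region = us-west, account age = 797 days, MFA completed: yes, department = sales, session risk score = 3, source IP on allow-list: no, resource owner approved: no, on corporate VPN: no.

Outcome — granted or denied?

Denied

Atomic conditions:
  role ∈ {admin, auditor, editor, viewer}: editor is in the set → true
  on corporate VPN: no → false
  department ∈ {eng, finance, hr, legal}: sales is not in the set → false
  request region ∈ {us-east, us-west}: us-west is in the set → true
  NOT MFA completed: yes → false
  resource owner approved: no → false
  source IP on allow-list: no → false
  account age > 394 days: 797 > 394 is true
  session risk score ≥ 13: 3 ≥ 13 is false
  request hour (0-23) ≥ 2: 3 ≥ 2 is true
  session risk score < 5: 3 < 5 is true
  clearance level ≤ 2: 5 ≤ 2 is false
  device is managed: yes → true
  session risk score > 73: 3 > 73 is false
  session risk score = 53: 3 == 53 is false
  NOT device is managed: yes → false
  request hour (0-23) ≤ 21: 3 ≤ 21 is true
Combine:
[1.1.1.1.1] true OR false = true
[1.1.1.1] NOT true = false
[1.1.1] NOT false = true
[1.1.2] false OR true = true
[1.1] true OR true = true
[1.2.1.1.1] false AND false = false
[1.2.1.1.2.1] false AND true = false
[1.2.1.1.2] NOT false = true
[1.2.1.1] false OR true = true
[1.2.1] NOT true = false
[1.2] NOT false = true
[1.3.1.1] false OR true = true
[1.3.1.2.2] false AND true = false
[1.3.1.2] true AND false = false
[1.3.1] true OR false = true
[1.3] NOT true = false
[1.4] false → false (antecedent false ⇒ implication holds) = true
[1] true AND true AND false AND true = false
[2] exactly-one(false, false, true) = true
[root] false AND true = false
Overall: false → denied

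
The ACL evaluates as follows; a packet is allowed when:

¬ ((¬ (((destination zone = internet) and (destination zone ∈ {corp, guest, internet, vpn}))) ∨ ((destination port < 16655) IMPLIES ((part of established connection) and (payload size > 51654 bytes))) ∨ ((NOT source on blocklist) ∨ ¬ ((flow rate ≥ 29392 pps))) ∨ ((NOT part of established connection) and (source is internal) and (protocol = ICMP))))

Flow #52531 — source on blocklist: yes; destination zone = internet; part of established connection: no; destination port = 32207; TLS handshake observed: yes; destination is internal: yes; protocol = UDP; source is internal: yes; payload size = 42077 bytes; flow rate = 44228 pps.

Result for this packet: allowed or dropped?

Dropped

Atomic conditions:
  destination zone = internet: internet == internet is true
  destination zone ∈ {corp, guest, internet, vpn}: internet is in the set → true
  destination port < 16655: 32207 < 16655 is false
  part of established connection: no → false
  payload size > 51654 bytes: 42077 > 51654 is false
  NOT source on blocklist: yes → false
  flow rate ≥ 29392 pps: 44228 ≥ 29392 is true
  NOT part of established connection: no → true
  source is internal: yes → true
  protocol = ICMP: UDP == ICMP is false
Combine:
[1.1.1] true AND true = true
[1.1] NOT true = false
[1.2.2] false AND false = false
[1.2] false → false (antecedent false ⇒ implication holds) = true
[1.3.2] NOT true = false
[1.3] false OR false = false
[1.4] true AND true AND false = false
[1] false OR true OR false OR false = true
[root] NOT true = false
Overall: false → dropped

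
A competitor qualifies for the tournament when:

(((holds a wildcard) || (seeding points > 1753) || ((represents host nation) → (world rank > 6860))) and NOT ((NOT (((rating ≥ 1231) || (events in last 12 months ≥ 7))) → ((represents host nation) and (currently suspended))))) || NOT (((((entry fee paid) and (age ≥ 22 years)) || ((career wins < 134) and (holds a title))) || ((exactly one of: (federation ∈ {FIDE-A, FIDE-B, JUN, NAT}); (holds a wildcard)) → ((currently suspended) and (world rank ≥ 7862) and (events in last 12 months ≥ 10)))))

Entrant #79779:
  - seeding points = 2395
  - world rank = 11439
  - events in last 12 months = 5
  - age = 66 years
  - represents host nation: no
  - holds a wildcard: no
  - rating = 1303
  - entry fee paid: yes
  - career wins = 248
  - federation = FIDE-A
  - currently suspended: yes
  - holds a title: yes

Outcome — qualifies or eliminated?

Atomic conditions:
  holds a wildcard: no → false
  seeding points > 1753: 2395 > 1753 is true
  represents host nation: no → false
  world rank > 6860: 11439 > 6860 is true
  rating ≥ 1231: 1303 ≥ 1231 is true
  events in last 12 months ≥ 7: 5 ≥ 7 is false
  currently suspended: yes → true
  entry fee paid: yes → true
  age ≥ 22 years: 66 ≥ 22 is true
  career wins < 134: 248 < 134 is false
  holds a title: yes → true
  federation ∈ {FIDE-A, FIDE-B, JUN, NAT}: FIDE-A is in the set → true
  world rank ≥ 7862: 11439 ≥ 7862 is true
  events in last 12 months ≥ 10: 5 ≥ 10 is false
Combine:
[1.1.3] false → true (antecedent false ⇒ implication holds) = true
[1.1] false OR true OR true = true
[1.2.1.1.1] true OR false = true
[1.2.1.1] NOT true = false
[1.2.1.2] false AND true = false
[1.2.1] false → false (antecedent false ⇒ implication holds) = true
[1.2] NOT true = false
[1] true AND false = false
[2.1.1.1] true AND true = true
[2.1.1.2] false AND true = false
[2.1.1] true OR false = true
[2.1.2.1] exactly-one(true, false) = true
[2.1.2.2] true AND true AND false = false
[2.1.2] true → false = false
[2.1] true OR false = true
[2] NOT true = false
[root] false OR false = false
Overall: false → eliminated

Eliminated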